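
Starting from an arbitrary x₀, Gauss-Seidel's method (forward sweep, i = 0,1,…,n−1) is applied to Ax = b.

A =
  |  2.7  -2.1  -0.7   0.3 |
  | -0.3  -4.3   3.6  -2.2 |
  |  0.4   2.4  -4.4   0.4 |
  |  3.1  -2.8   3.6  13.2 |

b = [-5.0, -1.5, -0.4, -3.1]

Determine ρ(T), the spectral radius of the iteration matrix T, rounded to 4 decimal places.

Let D = diag(2.7, -4.3, -4.4, 13.2); L, U the strict triangles.
Gauss-Seidel: T = -(D+L)⁻¹U, row 0 first, T[0,1] = -(-2.1)/(2.7) = +0.7778; later rows by forward substitution.
  T[0,:] = [+0.0000 +0.7778 +0.2593 -0.1111]
  T[1,:] = [+0.0000 -0.0543 +0.8191 -0.5039]
  T[2,:] = [+0.0000 +0.0411 +0.4704 -0.1940]
  T[3,:] = [+0.0000 -0.2054 -0.0154 -0.0279]
|roots of det(T-λI)|: 0.6334, 0.3149, 0.0697, 0.0000.
ρ = 0.6334; 0.6334 < 1 ⇒ converges.

0.6334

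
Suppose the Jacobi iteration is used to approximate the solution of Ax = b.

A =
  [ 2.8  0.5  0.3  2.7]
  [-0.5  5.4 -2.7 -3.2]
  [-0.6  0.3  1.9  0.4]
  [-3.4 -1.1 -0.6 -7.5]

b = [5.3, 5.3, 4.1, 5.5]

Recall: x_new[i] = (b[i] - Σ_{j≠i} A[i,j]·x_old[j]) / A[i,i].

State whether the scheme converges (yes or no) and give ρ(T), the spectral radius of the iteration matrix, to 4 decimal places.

A = D + L + U where D = diag(2.8, 5.4, 1.9, -7.5).
T_J = -D⁻¹(L+U): T[2,0] = -(-0.6)/(1.9) = +0.3158; T[2,2] = 0.
  T[0,:] = [+0.0000 -0.1786 -0.1071 -0.9643]
  T[1,:] = [+0.0926 +0.0000 +0.5000 +0.5926]
  T[2,:] = [+0.3158 -0.1579 +0.0000 -0.2105]
  T[3,:] = [-0.4533 -0.1467 -0.0800 +0.0000]
|λ(T)| sorted: 0.6643, 0.5102, 0.3535, 0.3535.
spectral radius ρ = 0.6643; 0.6643 < 1: convergent.

yes, ρ = 0.6643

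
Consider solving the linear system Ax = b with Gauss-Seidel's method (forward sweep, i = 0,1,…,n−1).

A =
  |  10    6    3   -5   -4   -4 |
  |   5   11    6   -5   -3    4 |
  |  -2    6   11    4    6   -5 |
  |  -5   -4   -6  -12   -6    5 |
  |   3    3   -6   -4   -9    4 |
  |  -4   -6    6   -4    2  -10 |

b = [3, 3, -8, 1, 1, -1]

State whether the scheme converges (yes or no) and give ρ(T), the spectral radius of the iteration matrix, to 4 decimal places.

A = D + L + U where D = diag(10, 11, 11, -12, -9, -10).
GS T = -(D+L)⁻¹U: row 0 first, T[0,5] = -(-4)/(10) = +0.4000; later rows by forward substitution.
  T[0,:] = [+0.0000 -0.6000 -0.3000 +0.5000 +0.4000 +0.4000]
  T[1,:] = [+0.0000 +0.2727 -0.4091 +0.2273 +0.0909 -0.5455]
  T[2,:] = [+0.0000 -0.2579 +0.1686 -0.3967 -0.5223 +0.8248]
  T[3,:] = [+0.0000 +0.2880 +0.1771 -0.0857 -0.4358 +0.0194]
  T[4,:] = [+0.0000 -0.0652 -0.4275 +0.5450 +0.7055 -0.1625]
  T[5,:] = [+0.0000 -0.2066 +0.3103 -0.4311 -0.2125 +0.6219]
moduli |λ_i(T)| = 1.3140, 0.3778, 0.3258, 0.2557, 0.2557, 0.0000.
ρ = 1.3140; 1.3140 > 1, so it fails to converge.

no, ρ = 1.3140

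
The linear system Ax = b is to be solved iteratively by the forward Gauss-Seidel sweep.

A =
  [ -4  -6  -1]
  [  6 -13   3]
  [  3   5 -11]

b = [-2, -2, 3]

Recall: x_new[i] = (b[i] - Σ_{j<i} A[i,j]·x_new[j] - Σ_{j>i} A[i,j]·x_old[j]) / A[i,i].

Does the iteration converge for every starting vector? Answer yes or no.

Write A = D+L+U with D = diag(-4, -13, -11).
Gauss-Seidel: T = -(D+L)⁻¹U, row 0 first, T[0,2] = -(-1)/(-4) = -0.2500; later rows by forward substitution.
  T[0,:] = [+0.0000, -1.5000, -0.2500]
  T[1,:] = [+0.0000, -0.6923, +0.1154]
  T[2,:] = [+0.0000, -0.7238, -0.0157]
|roots of det(T-λI)|: 0.5299, 0.1782, 0.0000.
ρ(T) = max|λ| = 0.5299; 0.5299 < 1, so it converges for any x₀.

yes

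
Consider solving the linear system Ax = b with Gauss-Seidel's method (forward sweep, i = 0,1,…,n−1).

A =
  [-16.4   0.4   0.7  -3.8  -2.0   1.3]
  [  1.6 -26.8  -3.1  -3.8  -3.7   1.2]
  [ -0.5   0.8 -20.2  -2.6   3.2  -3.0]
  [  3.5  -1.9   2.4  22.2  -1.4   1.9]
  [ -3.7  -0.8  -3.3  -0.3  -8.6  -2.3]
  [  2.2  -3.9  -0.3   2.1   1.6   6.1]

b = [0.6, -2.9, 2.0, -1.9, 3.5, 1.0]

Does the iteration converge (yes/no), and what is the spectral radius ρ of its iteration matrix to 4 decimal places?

yes, ρ = 0.2794

Split A = D + L + U, D = diag(-16.4, -26.8, -20.2, 22.2, -8.6, 6.1).
GS T = -(D+L)⁻¹U: row 0 first, T[0,2] = -(0.7)/(-16.4) = +0.0427; later rows by forward substitution.
  T[0,:] = [+0.0000, +0.0244, +0.0427, -0.2317, -0.1220, +0.0793]
  T[1,:] = [+0.0000, +0.0015, -0.1131, -0.1556, -0.1453, +0.0495]
  T[2,:] = [+0.0000, -0.0005, -0.0055, -0.1291, +0.1557, -0.1485]
  T[3,:] = [+0.0000, -0.0037, -0.0158, +0.0372, +0.0530, -0.0778]
  T[4,:] = [+0.0000, -0.0103, -0.0052, +0.1624, +0.0044, -0.2464]
  T[5,:] = [+0.0000, -0.0039, -0.0812, -0.0777, -0.0607, +0.0872]
|roots of det(T-λI)|: 0.2794, 0.1296, 0.1296, 0.0620, 0.0076, 0.0000.
ρ(T) = max|λ| = 0.2794; 0.2794 < 1: convergent.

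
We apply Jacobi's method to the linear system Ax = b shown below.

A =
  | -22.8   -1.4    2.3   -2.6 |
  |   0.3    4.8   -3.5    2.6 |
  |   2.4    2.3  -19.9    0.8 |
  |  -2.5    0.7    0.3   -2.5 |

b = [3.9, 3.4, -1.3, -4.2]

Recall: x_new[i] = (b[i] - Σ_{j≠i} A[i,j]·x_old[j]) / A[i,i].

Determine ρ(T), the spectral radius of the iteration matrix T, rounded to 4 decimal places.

Split A = D + L + U, D = diag(-22.8, 4.8, -19.9, -2.5).
Jacobi T = -D⁻¹(L+U): T[1,3] = -(2.6)/(4.8) = -0.5417; T[1,1] = 0.
  T[0,:] = [+0.0000  -0.0614  +0.1009  -0.1140]
  T[1,:] = [-0.0625  +0.0000  +0.7292  -0.5417]
  T[2,:] = [+0.1206  +0.1156  +0.0000  +0.0402]
  T[3,:] = [-1.0000  +0.2800  +0.1200  +0.0000]
moduli |λ_i(T)| = 0.4012, 0.3359, 0.3359, 0.0435.
spectral radius ρ = 0.4012; 0.4012 < 1 ⇒ converges.

0.4012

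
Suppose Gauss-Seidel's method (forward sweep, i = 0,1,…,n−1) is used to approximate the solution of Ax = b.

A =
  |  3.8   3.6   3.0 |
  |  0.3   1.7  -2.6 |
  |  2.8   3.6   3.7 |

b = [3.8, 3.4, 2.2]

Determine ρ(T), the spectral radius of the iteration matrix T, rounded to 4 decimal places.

1.5613

Write A = D+L+U with D = diag(3.8, 1.7, 3.7).
GS T = -(D+L)⁻¹U: row 0 first, T[0,2] = -(3)/(3.8) = -0.7895; later rows by forward substitution.
  T[0,:] = [+0.0000  -0.9474  -0.7895]
  T[1,:] = [+0.0000  +0.1672  +1.6687]
  T[2,:] = [+0.0000  +0.5543  -1.0262]
eigenvalue magnitudes: 1.5613, 0.7023, 0.0000.
ρ = 1.5613; 1.5613 > 1: divergent.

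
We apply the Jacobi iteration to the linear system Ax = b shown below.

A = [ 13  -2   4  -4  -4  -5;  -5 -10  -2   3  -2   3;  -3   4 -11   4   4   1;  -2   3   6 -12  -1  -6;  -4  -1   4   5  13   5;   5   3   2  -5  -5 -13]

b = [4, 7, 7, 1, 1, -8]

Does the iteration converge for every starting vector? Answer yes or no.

no

Diagonal D = diag(13, -10, -11, -12, 13, -13); L, U strict lower/upper.
Jacobi T = -D⁻¹(L+U): T[3,5] = -(-6)/(-12) = -0.5000; T[3,3] = 0.
  T[0,:] = [+0.0000  +0.1538  -0.3077  +0.3077  +0.3077  +0.3846]
  T[1,:] = [-0.5000  +0.0000  -0.2000  +0.3000  -0.2000  +0.3000]
  T[2,:] = [-0.2727  +0.3636  +0.0000  +0.3636  +0.3636  +0.0909]
  T[3,:] = [-0.1667  +0.2500  +0.5000  +0.0000  -0.0833  -0.5000]
  T[4,:] = [+0.3077  +0.0769  -0.3077  -0.3846  +0.0000  -0.3846]
  T[5,:] = [+0.3846  +0.2308  +0.1538  -0.3846  -0.3846  +0.0000]
|eigenvalues of T|: 1.1328, 0.5876, 0.5876, 0.4794, 0.4794, 0.0753.
spectral radius ρ = 1.1328; 1.1328 > 1 ⇒ diverges.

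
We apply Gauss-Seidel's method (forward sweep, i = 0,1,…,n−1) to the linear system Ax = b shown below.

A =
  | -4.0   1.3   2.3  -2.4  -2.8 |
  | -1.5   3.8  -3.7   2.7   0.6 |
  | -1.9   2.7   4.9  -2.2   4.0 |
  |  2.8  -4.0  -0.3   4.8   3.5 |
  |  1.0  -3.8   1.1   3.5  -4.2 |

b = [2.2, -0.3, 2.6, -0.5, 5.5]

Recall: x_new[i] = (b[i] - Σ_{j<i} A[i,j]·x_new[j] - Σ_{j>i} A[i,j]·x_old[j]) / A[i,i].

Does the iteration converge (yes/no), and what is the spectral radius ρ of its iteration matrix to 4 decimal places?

no, ρ = 1.2493

Split A = D + L + U, D = diag(-4, 3.8, 4.9, 4.8, -4.2).
Gauss-Seidel: T = -(D+L)⁻¹U, row 0 first, T[0,2] = -(2.3)/(-4) = +0.5750; later rows by forward substitution.
  T[0,:] = [+0.0000  +0.3250  +0.5750  -0.6000  -0.7000]
  T[1,:] = [+0.0000  +0.1283  +1.2007  -0.9474  -0.4342]
  T[2,:] = [+0.0000  +0.0553  -0.4386  +0.7383  -0.8485]
  T[3,:] = [+0.0000  -0.0792  +0.6377  -0.3933  -0.7357]
  T[4,:] = [+0.0000  -0.0902  -0.5329  +0.5799  -0.6091]
|eigenvalues of T|: 1.2493, 0.5769, 0.4346, 0.0787, 0.0000.
spectral radius ρ = 1.2493; 1.2493 > 1, so it fails to converge.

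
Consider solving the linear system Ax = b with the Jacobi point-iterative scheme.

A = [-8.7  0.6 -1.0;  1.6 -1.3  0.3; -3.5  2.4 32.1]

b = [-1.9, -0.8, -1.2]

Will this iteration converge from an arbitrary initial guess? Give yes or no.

yes

Let D = diag(-8.7, -1.3, 32.1); L, U the strict triangles.
T_J = -D⁻¹(L+U): T[1,2] = -(0.3)/(-1.3) = +0.2308; T[1,1] = 0.
  T[0,:] = [+0.0000  +0.0690  -0.1149]
  T[1,:] = [+1.2308  +0.0000  +0.2308]
  T[2,:] = [+0.1090  -0.0748  +0.0000]
|λ(T)| sorted: 0.3083, 0.1998, 0.1998.
ρ(T) = max|λ| = 0.3083; 0.3083 < 1, so it converges for any x₀.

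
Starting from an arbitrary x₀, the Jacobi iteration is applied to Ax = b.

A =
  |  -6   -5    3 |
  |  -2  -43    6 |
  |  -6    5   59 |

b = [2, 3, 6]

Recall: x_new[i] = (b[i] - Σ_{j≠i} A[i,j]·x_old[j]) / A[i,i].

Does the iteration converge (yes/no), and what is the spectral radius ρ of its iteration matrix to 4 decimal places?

yes, ρ = 0.3283

Let D = diag(-6, -43, 59); L, U the strict triangles.
Jacobi T = -D⁻¹(L+U): T[0,2] = -(3)/(-6) = +0.5000; T[0,0] = 0.
  T[0,:] = [+0.0000  -0.8333  +0.5000]
  T[1,:] = [-0.0465  +0.0000  +0.1395]
  T[2,:] = [+0.1017  -0.0847  +0.0000]
eigenvalue magnitudes: 0.3283, 0.1732, 0.1732.
spectral radius ρ = 0.3283; 0.3283 < 1 ⇒ converges.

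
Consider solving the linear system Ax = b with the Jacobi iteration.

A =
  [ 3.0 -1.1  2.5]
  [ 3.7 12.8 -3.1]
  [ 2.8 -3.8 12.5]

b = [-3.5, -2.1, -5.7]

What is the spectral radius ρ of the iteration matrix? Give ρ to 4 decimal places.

0.5090

Diagonal D = diag(3, 12.8, 12.5); L, U strict lower/upper.
Jacobi T = -D⁻¹(L+U): T[1,0] = -(3.7)/(12.8) = -0.2891; T[1,1] = 0.
  T[0,:] = [+0.0000, +0.3667, -0.8333]
  T[1,:] = [-0.2891, +0.0000, +0.2422]
  T[2,:] = [-0.2240, +0.3040, +0.0000]
eigenvalue magnitudes: 0.5090, 0.3237, 0.3237.
spectral radius ρ = 0.5090; 0.5090 < 1: convergent.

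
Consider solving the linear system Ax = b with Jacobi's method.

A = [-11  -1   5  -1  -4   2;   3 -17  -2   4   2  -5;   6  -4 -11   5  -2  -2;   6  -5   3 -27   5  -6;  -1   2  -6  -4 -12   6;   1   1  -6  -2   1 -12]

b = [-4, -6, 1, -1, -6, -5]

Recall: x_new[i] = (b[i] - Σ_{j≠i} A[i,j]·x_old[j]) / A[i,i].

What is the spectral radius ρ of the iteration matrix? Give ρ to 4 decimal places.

Diagonal D = diag(-11, -17, -11, -27, -12, -12); L, U strict lower/upper.
T_J = -D⁻¹(L+U): T[3,1] = -(-5)/(-27) = -0.1852; T[3,3] = 0.
  T[0,:] = [+0.0000 -0.0909 +0.4545 -0.0909 -0.3636 +0.1818]
  T[1,:] = [+0.1765 +0.0000 -0.1176 +0.2353 +0.1176 -0.2941]
  T[2,:] = [+0.5455 -0.3636 +0.0000 +0.4545 -0.1818 -0.1818]
  T[3,:] = [+0.2222 -0.1852 +0.1111 +0.0000 +0.1852 -0.2222]
  T[4,:] = [-0.0833 +0.1667 -0.5000 -0.3333 +0.0000 +0.5000]
  T[5,:] = [+0.0833 +0.0833 -0.5000 -0.1667 +0.0833 +0.0000]
|λ(T)| sorted: 0.8356, 0.5845, 0.3791, 0.3085, 0.3085, 0.0731.
spectral radius ρ = 0.8356; 0.8356 < 1: convergent.

0.8356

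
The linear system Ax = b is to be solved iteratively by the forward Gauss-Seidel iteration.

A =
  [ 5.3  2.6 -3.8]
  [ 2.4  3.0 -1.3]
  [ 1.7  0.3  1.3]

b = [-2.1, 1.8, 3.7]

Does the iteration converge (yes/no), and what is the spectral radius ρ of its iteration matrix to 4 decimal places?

yes, ρ = 0.8427

Split A = D + L + U, D = diag(5.3, 3, 1.3).
T_GS = -(D+L)⁻¹U: row 0 first, T[0,2] = -(-3.8)/(5.3) = +0.7170; later rows by forward substitution.
  T[0,:] = [+0.0000 -0.4906 +0.7170]
  T[1,:] = [+0.0000 +0.3925 -0.1403]
  T[2,:] = [+0.0000 +0.5509 -0.9052]
moduli |λ_i(T)| = 0.8427, 0.3299, 0.0000.
ρ(T) = max|λ| = 0.8427; 0.8427 < 1 ⇒ converges.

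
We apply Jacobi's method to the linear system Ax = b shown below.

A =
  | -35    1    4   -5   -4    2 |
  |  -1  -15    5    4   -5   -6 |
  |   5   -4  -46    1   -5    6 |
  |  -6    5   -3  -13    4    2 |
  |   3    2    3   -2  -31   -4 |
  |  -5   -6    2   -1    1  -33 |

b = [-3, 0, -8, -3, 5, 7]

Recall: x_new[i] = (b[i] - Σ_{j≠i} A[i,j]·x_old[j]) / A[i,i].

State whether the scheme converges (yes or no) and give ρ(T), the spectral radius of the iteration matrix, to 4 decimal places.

yes, ρ = 0.4509

Let D = diag(-35, -15, -46, -13, -31, -33); L, U the strict triangles.
T_J = -D⁻¹(L+U): T[4,3] = -(-2)/(-31) = -0.0645; T[4,4] = 0.
  T[0,:] = [+0.0000 +0.0286 +0.1143 -0.1429 -0.1143 +0.0571]
  T[1,:] = [-0.0667 +0.0000 +0.3333 +0.2667 -0.3333 -0.4000]
  T[2,:] = [+0.1087 -0.0870 +0.0000 +0.0217 -0.1087 +0.1304]
  T[3,:] = [-0.4615 +0.3846 -0.2308 +0.0000 +0.3077 +0.1538]
  T[4,:] = [+0.0968 +0.0645 +0.0968 -0.0645 +0.0000 -0.1290]
  T[5,:] = [-0.1515 -0.1818 +0.0606 -0.0303 +0.0303 +0.0000]
|eigenvalues of T|: 0.4509, 0.3743, 0.3743, 0.2803, 0.2803, 0.0260.
spectral radius ρ = 0.4509; 0.4509 < 1 ⇒ converges.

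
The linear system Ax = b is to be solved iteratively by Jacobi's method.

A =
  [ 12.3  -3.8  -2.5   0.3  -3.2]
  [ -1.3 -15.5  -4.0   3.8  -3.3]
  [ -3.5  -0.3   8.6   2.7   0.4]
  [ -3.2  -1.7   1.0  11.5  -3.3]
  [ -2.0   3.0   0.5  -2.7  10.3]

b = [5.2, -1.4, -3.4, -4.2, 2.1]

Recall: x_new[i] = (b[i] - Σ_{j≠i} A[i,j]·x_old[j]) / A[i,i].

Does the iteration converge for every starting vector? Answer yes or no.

Split A = D + L + U, D = diag(12.3, -15.5, 8.6, 11.5, 10.3).
T_J = -D⁻¹(L+U): T[3,2] = -(1)/(11.5) = -0.0870; T[3,3] = 0.
  T[0,:] = [+0.0000, +0.3089, +0.2033, -0.0244, +0.2602]
  T[1,:] = [-0.0839, +0.0000, -0.2581, +0.2452, -0.2129]
  T[2,:] = [+0.4070, +0.0349, +0.0000, -0.3140, -0.0465]
  T[3,:] = [+0.2783, +0.1478, -0.0870, +0.0000, +0.2870]
  T[4,:] = [+0.1942, -0.2913, -0.0485, +0.2621, +0.0000]
|λ(T)| sorted: 0.5092, 0.4037, 0.3431, 0.2757, 0.2757.
spectral radius ρ = 0.5092; 0.5092 < 1 ⇒ converges.

yes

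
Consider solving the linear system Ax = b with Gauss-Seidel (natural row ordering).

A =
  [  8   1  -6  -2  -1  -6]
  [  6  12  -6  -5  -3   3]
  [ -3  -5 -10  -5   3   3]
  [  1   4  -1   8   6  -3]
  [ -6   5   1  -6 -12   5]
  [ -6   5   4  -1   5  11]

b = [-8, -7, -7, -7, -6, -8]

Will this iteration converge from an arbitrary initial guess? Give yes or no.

no

Let D = diag(8, 12, -10, 8, -12, 11); L, U the strict triangles.
Gauss-Seidel: T = -(D+L)⁻¹U, row 0 first, T[0,2] = -(-6)/(8) = +0.7500; later rows by forward substitution.
  T[0,:] = [+0.0000  -0.1250  +0.7500  +0.2500  +0.1250  +0.7500]
  T[1,:] = [+0.0000  +0.0625  +0.1250  +0.2917  +0.1875  -0.6250]
  T[2,:] = [+0.0000  +0.0063  -0.2875  -0.7208  +0.1688  +0.3875]
  T[3,:] = [+0.0000  -0.0148  -0.1922  -0.2672  -0.8383  +0.6422]
  T[4,:] = [+0.0000  +0.0965  -0.2508  +0.0701  +0.4488  -0.5076]
  T[5,:] = [+0.0000  -0.1441  +0.5533  +0.2098  -0.3586  +0.8414]
|eigenvalues of T|: 1.1807, 0.9582, 0.2939, 0.2939, 0.0545, 0.0000.
ρ = 1.1807; 1.1807 > 1 ⇒ diverges.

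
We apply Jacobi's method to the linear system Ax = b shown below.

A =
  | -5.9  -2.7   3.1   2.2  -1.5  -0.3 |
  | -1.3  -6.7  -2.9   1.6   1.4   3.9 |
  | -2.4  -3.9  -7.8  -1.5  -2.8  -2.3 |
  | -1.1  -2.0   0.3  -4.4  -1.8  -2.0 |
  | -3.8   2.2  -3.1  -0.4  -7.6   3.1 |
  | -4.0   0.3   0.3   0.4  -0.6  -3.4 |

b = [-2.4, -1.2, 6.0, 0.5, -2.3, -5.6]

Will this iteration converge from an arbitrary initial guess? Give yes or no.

Split A = D + L + U, D = diag(-5.9, -6.7, -7.8, -4.4, -7.6, -3.4).
Jacobi: T = -D⁻¹(L+U), T[0,1] = -(-2.7)/(-5.9) = -0.4576; T[0,0] = 0.
  T[0,:] = [+0.0000 -0.4576 +0.5254 +0.3729 -0.2542 -0.0508]
  T[1,:] = [-0.1940 +0.0000 -0.4328 +0.2388 +0.2090 +0.5821]
  T[2,:] = [-0.3077 -0.5000 +0.0000 -0.1923 -0.3590 -0.2949]
  T[3,:] = [-0.2500 -0.4545 +0.0682 +0.0000 -0.4091 -0.4545]
  T[4,:] = [-0.5000 +0.2895 -0.4079 -0.0526 +0.0000 +0.4079]
  T[5,:] = [-1.1765 +0.0882 +0.0882 +0.1176 -0.1765 +0.0000]
moduli |λ_i(T)| = 1.1797, 0.9137, 0.9137, 0.5457, 0.1778, 0.1744.
ρ(T) = max|λ| = 1.1797; 1.1797 > 1, so it fails to converge.

no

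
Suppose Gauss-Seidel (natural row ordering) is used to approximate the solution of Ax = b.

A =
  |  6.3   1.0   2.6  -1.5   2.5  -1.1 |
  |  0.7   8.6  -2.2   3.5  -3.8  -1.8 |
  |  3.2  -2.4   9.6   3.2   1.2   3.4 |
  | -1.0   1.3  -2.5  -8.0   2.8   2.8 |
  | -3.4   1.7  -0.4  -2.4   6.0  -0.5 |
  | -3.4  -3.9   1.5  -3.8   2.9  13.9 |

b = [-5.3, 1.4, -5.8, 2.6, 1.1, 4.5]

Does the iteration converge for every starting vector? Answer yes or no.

yes

Split A = D + L + U, D = diag(6.3, 8.6, 9.6, -8, 6, 13.9).
Gauss-Seidel: T = -(D+L)⁻¹U, row 0 first, T[0,1] = -(1)/(6.3) = -0.1587; later rows by forward substitution.
  T[0,:] = [+0.0000 -0.1587 -0.4127 +0.2381 -0.3968 +0.1746]
  T[1,:] = [+0.0000 +0.0129 +0.2894 -0.4264 +0.4742 +0.1951]
  T[2,:] = [+0.0000 +0.0561 +0.2099 -0.5193 +0.1258 -0.3636]
  T[3,:] = [+0.0000 +0.0044 +0.0330 +0.0632 +0.4373 +0.4735]
  T[4,:] = [+0.0000 -0.0881 -0.2887 +0.2464 -0.1759 +0.2922]
  T[5,:] = [+0.0000 -0.0217 +0.0268 -0.0395 +0.1787 +0.2052]
|eigenvalues of T|: 0.5937, 0.3151, 0.3151, 0.0405, 0.0405, 0.0000.
spectral radius ρ = 0.5937; 0.5937 < 1: convergent.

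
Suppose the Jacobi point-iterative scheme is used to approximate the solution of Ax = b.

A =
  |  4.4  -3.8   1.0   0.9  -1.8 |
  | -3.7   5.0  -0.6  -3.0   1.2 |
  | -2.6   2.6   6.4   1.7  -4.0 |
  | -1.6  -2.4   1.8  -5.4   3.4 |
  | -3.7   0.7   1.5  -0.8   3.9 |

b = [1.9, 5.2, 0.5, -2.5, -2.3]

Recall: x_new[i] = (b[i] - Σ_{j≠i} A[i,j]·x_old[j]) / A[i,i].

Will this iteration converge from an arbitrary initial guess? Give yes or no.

A = D + L + U where D = diag(4.4, 5, 6.4, -5.4, 3.9).
Jacobi: T = -D⁻¹(L+U), T[4,2] = -(1.5)/(3.9) = -0.3846; T[4,4] = 0.
  T[0,:] = [+0.0000  +0.8636  -0.2273  -0.2045  +0.4091]
  T[1,:] = [+0.7400  +0.0000  +0.1200  +0.6000  -0.2400]
  T[2,:] = [+0.4062  -0.4062  +0.0000  -0.2656  +0.6250]
  T[3,:] = [-0.2963  -0.4444  +0.3333  +0.0000  +0.6296]
  T[4,:] = [+0.9487  -0.1795  -0.3846  +0.2051  +0.0000]
|roots of det(T-λI)|: 1.2735, 0.8228, 0.8228, 0.8205, 0.1885.
spectral radius ρ = 1.2735; 1.2735 > 1, so it fails to converge.

no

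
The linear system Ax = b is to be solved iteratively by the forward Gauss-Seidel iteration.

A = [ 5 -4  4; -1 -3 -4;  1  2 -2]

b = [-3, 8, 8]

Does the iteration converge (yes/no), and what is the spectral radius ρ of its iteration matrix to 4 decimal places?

Write A = D+L+U with D = diag(5, -3, -2).
Gauss-Seidel: T = -(D+L)⁻¹U, row 0 first, T[0,1] = -(-4)/(5) = +0.8000; later rows by forward substitution.
  T[0,:] = [+0.0000  +0.8000  -0.8000]
  T[1,:] = [+0.0000  -0.2667  -1.0667]
  T[2,:] = [+0.0000  +0.1333  -1.4667]
moduli |λ_i(T)| = 1.3333, 0.4000, 0.0000.
spectral radius ρ = 1.3333; 1.3333 > 1: divergent.

no, ρ = 1.3333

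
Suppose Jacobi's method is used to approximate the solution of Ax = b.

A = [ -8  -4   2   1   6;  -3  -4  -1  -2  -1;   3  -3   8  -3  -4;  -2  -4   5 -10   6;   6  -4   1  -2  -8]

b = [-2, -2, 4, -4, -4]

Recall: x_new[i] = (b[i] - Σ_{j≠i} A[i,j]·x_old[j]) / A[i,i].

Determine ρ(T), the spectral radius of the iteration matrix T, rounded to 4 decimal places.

Let D = diag(-8, -4, 8, -10, -8); L, U the strict triangles.
Jacobi: T = -D⁻¹(L+U), T[2,1] = -(-3)/(8) = +0.3750; T[2,2] = 0.
  T[0,:] = [+0.0000  -0.5000  +0.2500  +0.1250  +0.7500]
  T[1,:] = [-0.7500  +0.0000  -0.2500  -0.5000  -0.2500]
  T[2,:] = [-0.3750  +0.3750  +0.0000  +0.3750  +0.5000]
  T[3,:] = [-0.2000  -0.4000  +0.5000  +0.0000  +0.6000]
  T[4,:] = [+0.7500  -0.5000  +0.1250  -0.2500  +0.0000]
eigenvalue magnitudes: 1.2301, 0.7239, 0.7239, 0.2561, 0.2561.
ρ(T) = max|λ| = 1.2301; 1.2301 > 1, so it fails to converge.

1.2301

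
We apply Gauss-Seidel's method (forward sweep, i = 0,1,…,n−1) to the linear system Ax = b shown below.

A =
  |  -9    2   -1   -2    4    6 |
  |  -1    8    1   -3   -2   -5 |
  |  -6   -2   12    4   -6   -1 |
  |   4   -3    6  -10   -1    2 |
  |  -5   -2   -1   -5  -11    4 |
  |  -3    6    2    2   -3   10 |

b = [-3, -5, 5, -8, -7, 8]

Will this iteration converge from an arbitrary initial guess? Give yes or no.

Split A = D + L + U, D = diag(-9, 8, 12, -10, -11, 10).
GS T = -(D+L)⁻¹U: row 0 first, T[0,3] = -(-2)/(-9) = -0.2222; later rows by forward substitution.
  T[0,:] = [+0.0000  +0.2222  -0.1111  -0.2222  +0.4444  +0.6667]
  T[1,:] = [+0.0000  +0.0278  -0.1389  +0.3472  +0.3056  +0.7083]
  T[2,:] = [+0.0000  +0.1157  -0.0787  -0.3866  +0.7731  +0.5347]
  T[3,:] = [+0.0000  +0.1500  -0.0500  -0.4250  +0.4500  +0.5750]
  T[4,:] = [+0.0000  -0.1848  +0.1056  +0.2662  -0.5324  -0.3782]
  T[5,:] = [+0.0000  -0.0586  +0.1074  -0.0328  -0.4544  -0.5604]
moduli |λ_i(T)| = 1.2063, 0.2953, 0.2953, 0.1093, 0.0088, 0.0000.
ρ(T) = max|λ| = 1.2063; 1.2063 > 1: divergent.

no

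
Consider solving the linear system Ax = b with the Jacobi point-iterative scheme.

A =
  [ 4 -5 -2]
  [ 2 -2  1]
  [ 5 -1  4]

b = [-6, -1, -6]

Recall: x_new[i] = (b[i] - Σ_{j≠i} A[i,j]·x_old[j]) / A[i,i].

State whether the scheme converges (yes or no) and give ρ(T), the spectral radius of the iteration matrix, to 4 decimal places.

A = D + L + U where D = diag(4, -2, 4).
T_J = -D⁻¹(L+U): T[1,0] = -(2)/(-2) = +1.0000; T[1,1] = 0.
  T[0,:] = [+0.0000, +1.2500, +0.5000]
  T[1,:] = [+1.0000, +0.0000, +0.5000]
  T[2,:] = [-1.2500, +0.2500, +0.0000]
|λ(T)| sorted: 1.1493, 0.7556, 0.7556.
spectral radius ρ = 1.1493; 1.1493 > 1: divergent.

no, ρ = 1.1493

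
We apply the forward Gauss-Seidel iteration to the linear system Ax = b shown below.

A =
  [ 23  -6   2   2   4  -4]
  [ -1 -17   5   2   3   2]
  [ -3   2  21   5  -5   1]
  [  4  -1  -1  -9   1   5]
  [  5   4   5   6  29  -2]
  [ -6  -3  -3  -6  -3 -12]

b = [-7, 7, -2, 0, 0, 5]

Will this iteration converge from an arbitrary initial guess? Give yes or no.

Split A = D + L + U, D = diag(23, -17, 21, -9, 29, -12).
T_GS = -(D+L)⁻¹U: row 0 first, T[0,3] = -(2)/(23) = -0.0870; later rows by forward substitution.
  T[0,:] = [+0.0000  +0.2609  -0.0870  -0.0870  -0.1739  +0.1739]
  T[1,:] = [+0.0000  -0.0153  +0.2992  +0.1228  +0.1867  +0.1074]
  T[2,:] = [+0.0000  +0.0387  -0.0409  -0.2622  +0.1955  -0.0330]
  T[3,:] = [+0.0000  +0.1133  -0.0673  -0.0232  -0.0086  +0.6246]
  T[4,:] = [+0.0000  -0.0730  -0.0053  +0.0481  -0.0277  -0.0994]
  T[5,:] = [+0.0000  -0.1747  +0.0139  +0.0779  +0.0027  -0.3930]
moduli |λ_i(T)| = 0.5702, 0.2091, 0.2091, 0.1668, 0.0168, 0.0000.
spectral radius ρ = 0.5702; 0.5702 < 1 ⇒ converges.

yes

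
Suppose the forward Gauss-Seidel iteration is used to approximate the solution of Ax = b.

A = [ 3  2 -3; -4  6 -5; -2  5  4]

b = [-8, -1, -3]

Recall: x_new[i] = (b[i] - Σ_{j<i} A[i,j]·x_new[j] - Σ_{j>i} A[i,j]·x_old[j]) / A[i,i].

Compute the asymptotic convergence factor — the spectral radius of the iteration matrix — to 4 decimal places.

1.6512

Split A = D + L + U, D = diag(3, 6, 4).
Gauss-Seidel: T = -(D+L)⁻¹U, row 0 first, T[0,2] = -(-3)/(3) = +1.0000; later rows by forward substitution.
  T[0,:] = [+0.0000 -0.6667 +1.0000]
  T[1,:] = [+0.0000 -0.4444 +1.5000]
  T[2,:] = [+0.0000 +0.2222 -1.3750]
moduli |λ_i(T)| = 1.6512, 0.1682, 0.0000.
ρ(T) = max|λ| = 1.6512; 1.6512 > 1: divergent.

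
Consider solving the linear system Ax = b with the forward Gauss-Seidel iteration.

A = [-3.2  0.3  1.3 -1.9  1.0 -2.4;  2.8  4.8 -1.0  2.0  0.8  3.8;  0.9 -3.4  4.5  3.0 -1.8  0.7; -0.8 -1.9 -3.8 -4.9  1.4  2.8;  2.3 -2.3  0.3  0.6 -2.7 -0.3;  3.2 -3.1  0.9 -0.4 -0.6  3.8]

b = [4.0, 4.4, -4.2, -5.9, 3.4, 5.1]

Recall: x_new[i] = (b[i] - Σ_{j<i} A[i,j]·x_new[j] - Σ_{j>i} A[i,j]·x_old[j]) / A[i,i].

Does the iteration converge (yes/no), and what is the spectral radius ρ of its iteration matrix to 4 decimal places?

Let D = diag(-3.2, 4.8, 4.5, -4.9, -2.7, 3.8); L, U the strict triangles.
Gauss-Seidel: T = -(D+L)⁻¹U, row 0 first, T[0,3] = -(-1.9)/(-3.2) = -0.5938; later rows by forward substitution.
  T[0,:] = [+0.0000, +0.0938, +0.4062, -0.5938, +0.3125, -0.7500]
  T[1,:] = [+0.0000, -0.0547, -0.0286, -0.0703, -0.3490, -0.3542]
  T[2,:] = [+0.0000, -0.0601, -0.1029, -0.6010, +0.0738, -0.2731]
  T[3,:] = [+0.0000, +0.0525, +0.0246, +0.5903, +0.3127, +1.0430]
  T[4,:] = [+0.0000, +0.1314, +0.3645, -0.3815, +0.6412, -0.2469]
  T[5,:] = [+0.0000, -0.0831, -0.2810, +0.5869, -0.4312, +0.4782]
eigenvalue magnitudes: 1.4970, 0.3090, 0.1495, 0.1495, 0.0337, 0.0000.
ρ(T) = max|λ| = 1.4970; 1.4970 > 1, so it fails to converge.

no, ρ = 1.4970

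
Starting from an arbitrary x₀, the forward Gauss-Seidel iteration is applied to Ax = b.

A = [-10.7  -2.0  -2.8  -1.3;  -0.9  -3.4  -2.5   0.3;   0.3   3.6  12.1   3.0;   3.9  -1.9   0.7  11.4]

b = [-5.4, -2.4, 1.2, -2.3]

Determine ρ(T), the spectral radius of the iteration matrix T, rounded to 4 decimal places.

Let D = diag(-10.7, -3.4, 12.1, 11.4); L, U the strict triangles.
T_GS = -(D+L)⁻¹U: row 0 first, T[0,2] = -(-2.8)/(-10.7) = -0.2617; later rows by forward substitution.
  T[0,:] = [+0.0000 -0.1869 -0.2617 -0.1215]
  T[1,:] = [+0.0000 +0.0495 -0.6660 +0.1204]
  T[2,:] = [+0.0000 -0.0101 +0.2046 -0.2807]
  T[3,:] = [+0.0000 +0.0728 -0.0340 +0.0789]
|eigenvalues of T|: 0.3948, 0.1718, 0.1718, 0.0000.
ρ(T) = max|λ| = 0.3948; 0.3948 < 1 ⇒ converges.

0.3948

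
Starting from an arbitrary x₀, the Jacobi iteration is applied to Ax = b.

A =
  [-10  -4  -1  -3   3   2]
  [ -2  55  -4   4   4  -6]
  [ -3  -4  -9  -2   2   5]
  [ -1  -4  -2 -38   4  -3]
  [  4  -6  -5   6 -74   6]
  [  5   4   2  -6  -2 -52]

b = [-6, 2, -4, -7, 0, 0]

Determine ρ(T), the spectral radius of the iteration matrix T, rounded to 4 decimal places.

Let D = diag(-10, 55, -9, -38, -74, -52); L, U the strict triangles.
Jacobi T = -D⁻¹(L+U): T[1,0] = -(-2)/(55) = +0.0364; T[1,1] = 0.
  T[0,:] = [+0.0000  -0.4000  -0.1000  -0.3000  +0.3000  +0.2000]
  T[1,:] = [+0.0364  +0.0000  +0.0727  -0.0727  -0.0727  +0.1091]
  T[2,:] = [-0.3333  -0.4444  +0.0000  -0.2222  +0.2222  +0.5556]
  T[3,:] = [-0.0263  -0.1053  -0.0526  +0.0000  +0.1053  -0.0789]
  T[4,:] = [+0.0541  -0.0811  -0.0676  +0.0811  +0.0000  +0.0811]
  T[5,:] = [+0.0962  +0.0769  +0.0385  -0.1154  -0.0385  +0.0000]
|eigenvalues of T|: 0.2722, 0.2130, 0.2130, 0.2048, 0.1107, 0.0041.
ρ = 0.2722; 0.2722 < 1 ⇒ converges.

0.2722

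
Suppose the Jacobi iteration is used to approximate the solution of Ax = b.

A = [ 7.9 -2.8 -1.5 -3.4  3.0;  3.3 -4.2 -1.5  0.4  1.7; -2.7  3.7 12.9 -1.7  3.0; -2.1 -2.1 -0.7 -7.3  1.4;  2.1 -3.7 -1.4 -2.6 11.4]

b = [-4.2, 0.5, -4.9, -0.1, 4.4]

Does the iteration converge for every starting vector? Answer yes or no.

A = D + L + U where D = diag(7.9, -4.2, 12.9, -7.3, 11.4).
Jacobi T = -D⁻¹(L+U): T[2,1] = -(3.7)/(12.9) = -0.2868; T[2,2] = 0.
  T[0,:] = [+0.0000  +0.3544  +0.1899  +0.4304  -0.3797]
  T[1,:] = [+0.7857  +0.0000  -0.3571  +0.0952  +0.4048]
  T[2,:] = [+0.2093  -0.2868  +0.0000  +0.1318  -0.2326]
  T[3,:] = [-0.2877  -0.2877  -0.0959  +0.0000  +0.1918]
  T[4,:] = [-0.1842  +0.3246  +0.1228  +0.2281  +0.0000]
|roots of det(T-λI)|: 0.9384, 0.4243, 0.3976, 0.3976, 0.0699.
spectral radius ρ = 0.9384; 0.9384 < 1: convergent.

yes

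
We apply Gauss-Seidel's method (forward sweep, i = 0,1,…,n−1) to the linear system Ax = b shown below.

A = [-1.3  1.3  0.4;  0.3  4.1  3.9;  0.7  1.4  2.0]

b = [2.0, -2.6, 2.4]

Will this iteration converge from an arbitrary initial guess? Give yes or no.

yes

Write A = D+L+U with D = diag(-1.3, 4.1, 2).
GS T = -(D+L)⁻¹U: row 0 first, T[0,1] = -(1.3)/(-1.3) = +1.0000; later rows by forward substitution.
  T[0,:] = [+0.0000, +1.0000, +0.3077]
  T[1,:] = [+0.0000, -0.0732, -0.9737]
  T[2,:] = [+0.0000, -0.2988, +0.5739]
eigenvalue magnitudes: 0.8794, 0.3786, 0.0000.
spectral radius ρ = 0.8794; 0.8794 < 1: convergent.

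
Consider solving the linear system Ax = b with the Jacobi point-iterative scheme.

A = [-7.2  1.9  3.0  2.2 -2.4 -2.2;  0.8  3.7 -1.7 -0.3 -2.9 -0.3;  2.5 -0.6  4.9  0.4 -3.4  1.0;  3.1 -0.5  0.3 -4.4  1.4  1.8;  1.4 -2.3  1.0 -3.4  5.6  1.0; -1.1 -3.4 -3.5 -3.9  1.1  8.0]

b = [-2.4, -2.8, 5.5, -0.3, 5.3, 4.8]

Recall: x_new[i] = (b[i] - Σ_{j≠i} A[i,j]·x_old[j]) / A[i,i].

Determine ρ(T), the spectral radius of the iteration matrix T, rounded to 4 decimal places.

Split A = D + L + U, D = diag(-7.2, 3.7, 4.9, -4.4, 5.6, 8).
Jacobi: T = -D⁻¹(L+U), T[2,5] = -(1)/(4.9) = -0.2041; T[2,2] = 0.
  T[0,:] = [+0.0000 +0.2639 +0.4167 +0.3056 -0.3333 -0.3056]
  T[1,:] = [-0.2162 +0.0000 +0.4595 +0.0811 +0.7838 +0.0811]
  T[2,:] = [-0.5102 +0.1224 +0.0000 -0.0816 +0.6939 -0.2041]
  T[3,:] = [+0.7045 -0.1136 +0.0682 +0.0000 +0.3182 +0.4091]
  T[4,:] = [-0.2500 +0.4107 -0.1786 +0.6071 +0.0000 -0.1786]
  T[5,:] = [+0.1375 +0.4250 +0.4375 +0.4875 -0.1375 +0.0000]
eigenvalue magnitudes: 1.1607, 0.8381, 0.7317, 0.7317, 0.2043, 0.1683.
ρ(T) = max|λ| = 1.1607; 1.1607 > 1, so it fails to converge.

1.1607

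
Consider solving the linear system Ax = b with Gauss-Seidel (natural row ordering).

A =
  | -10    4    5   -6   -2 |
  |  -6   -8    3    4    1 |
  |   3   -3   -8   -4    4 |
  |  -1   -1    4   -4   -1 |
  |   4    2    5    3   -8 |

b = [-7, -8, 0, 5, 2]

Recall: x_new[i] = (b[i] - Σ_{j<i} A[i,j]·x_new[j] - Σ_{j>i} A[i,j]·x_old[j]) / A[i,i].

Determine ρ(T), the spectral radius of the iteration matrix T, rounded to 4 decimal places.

1.3473

Write A = D+L+U with D = diag(-10, -8, -8, -4, -8).
Gauss-Seidel: T = -(D+L)⁻¹U, row 0 first, T[0,3] = -(-6)/(-10) = -0.6000; later rows by forward substitution.
  T[0,:] = [+0.0000, +0.4000, +0.5000, -0.6000, -0.2000]
  T[1,:] = [+0.0000, -0.3000, -0.0000, +0.9500, +0.2750]
  T[2,:] = [+0.0000, +0.2625, +0.1875, -1.0813, +0.3219]
  T[3,:] = [+0.0000, +0.2375, +0.0625, -1.1688, +0.0531]
  T[4,:] = [+0.0000, +0.3781, +0.3906, -1.1766, +0.1898]
|λ(T)| sorted: 1.3473, 0.5493, 0.2408, 0.0526, 0.0000.
ρ = 1.3473; 1.3473 > 1: divergent.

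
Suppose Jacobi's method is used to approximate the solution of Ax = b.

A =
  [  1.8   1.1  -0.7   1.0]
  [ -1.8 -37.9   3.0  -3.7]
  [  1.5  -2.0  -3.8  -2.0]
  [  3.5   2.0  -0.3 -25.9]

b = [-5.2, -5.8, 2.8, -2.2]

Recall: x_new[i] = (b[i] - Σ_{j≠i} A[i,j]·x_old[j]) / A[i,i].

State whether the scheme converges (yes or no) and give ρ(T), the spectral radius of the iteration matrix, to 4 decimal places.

Split A = D + L + U, D = diag(1.8, -37.9, -3.8, -25.9).
T_J = -D⁻¹(L+U): T[3,1] = -(2)/(-25.9) = +0.0772; T[3,3] = 0.
  T[0,:] = [+0.0000  -0.6111  +0.3889  -0.5556]
  T[1,:] = [-0.0475  +0.0000  +0.0792  -0.0976]
  T[2,:] = [+0.3947  -0.5263  +0.0000  -0.5263]
  T[3,:] = [+0.1351  +0.0772  -0.0116  +0.0000]
|λ(T)| sorted: 0.3958, 0.2354, 0.2354, 0.1501.
ρ(T) = max|λ| = 0.3958; 0.3958 < 1: convergent.

yes, ρ = 0.3958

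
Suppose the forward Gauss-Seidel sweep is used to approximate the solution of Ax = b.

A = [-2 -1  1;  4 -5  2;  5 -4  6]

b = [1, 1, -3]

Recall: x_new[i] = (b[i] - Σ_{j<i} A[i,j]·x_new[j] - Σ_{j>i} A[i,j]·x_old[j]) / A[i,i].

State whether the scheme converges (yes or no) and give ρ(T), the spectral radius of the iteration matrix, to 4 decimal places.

yes, ρ = 0.5738

Diagonal D = diag(-2, -5, 6); L, U strict lower/upper.
T_GS = -(D+L)⁻¹U: row 0 first, T[0,2] = -(1)/(-2) = +0.5000; later rows by forward substitution.
  T[0,:] = [+0.0000 -0.5000 +0.5000]
  T[1,:] = [+0.0000 -0.4000 +0.8000]
  T[2,:] = [+0.0000 +0.1500 +0.1167]
|λ(T)| sorted: 0.5738, 0.2905, 0.0000.
ρ(T) = max|λ| = 0.5738; 0.5738 < 1, so it converges for any x₀.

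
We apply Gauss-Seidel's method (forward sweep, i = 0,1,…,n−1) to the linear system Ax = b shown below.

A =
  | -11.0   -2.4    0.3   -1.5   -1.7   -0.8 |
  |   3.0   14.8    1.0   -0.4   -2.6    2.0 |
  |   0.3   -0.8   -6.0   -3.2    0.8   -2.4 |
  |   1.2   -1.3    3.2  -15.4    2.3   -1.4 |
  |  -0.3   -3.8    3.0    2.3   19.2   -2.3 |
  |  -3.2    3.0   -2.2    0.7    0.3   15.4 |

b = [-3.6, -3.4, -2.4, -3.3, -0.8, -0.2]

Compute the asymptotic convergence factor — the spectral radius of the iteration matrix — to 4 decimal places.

0.2551

Diagonal D = diag(-11, 14.8, -6, -15.4, 19.2, 15.4); L, U strict lower/upper.
Gauss-Seidel: T = -(D+L)⁻¹U, row 0 first, T[0,2] = -(0.3)/(-11) = +0.0273; later rows by forward substitution.
  T[0,:] = [+0.0000 -0.2182 +0.0273 -0.1364 -0.1545 -0.0727]
  T[1,:] = [+0.0000 +0.0442 -0.0731 +0.0547 +0.2070 -0.1204]
  T[2,:] = [+0.0000 -0.0168 +0.0111 -0.5474 +0.0980 -0.3876]
  T[3,:] = [+0.0000 -0.0242 +0.0106 -0.1290 +0.1402 -0.1670]
  T[4,:] = [+0.0000 +0.0109 -0.0170 +0.1097 +0.0064 +0.1754]
  T[5,:] = [+0.0000 -0.0555 +0.0213 -0.1135 -0.0649 -0.0429]
|eigenvalues of T|: 0.2551, 0.1415, 0.1415, 0.0756, 0.0756, 0.0000.
ρ = 0.2551; 0.2551 < 1 ⇒ converges.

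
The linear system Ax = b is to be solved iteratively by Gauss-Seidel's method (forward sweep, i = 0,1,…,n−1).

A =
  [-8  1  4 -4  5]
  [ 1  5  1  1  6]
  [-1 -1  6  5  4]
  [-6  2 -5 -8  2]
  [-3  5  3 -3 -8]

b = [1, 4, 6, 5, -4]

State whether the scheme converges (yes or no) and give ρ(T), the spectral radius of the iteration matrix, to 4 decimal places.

no, ρ = 1.5600

A = D + L + U where D = diag(-8, 5, 6, -8, -8).
GS T = -(D+L)⁻¹U: row 0 first, T[0,1] = -(1)/(-8) = +0.1250; later rows by forward substitution.
  T[0,:] = [+0.0000, +0.1250, +0.5000, -0.5000, +0.6250]
  T[1,:] = [+0.0000, -0.0250, -0.3000, -0.1000, -1.3250]
  T[2,:] = [+0.0000, +0.0167, +0.0333, -0.9333, -0.7833]
  T[3,:] = [+0.0000, -0.1104, -0.4708, +0.9333, -0.0604]
  T[4,:] = [+0.0000, -0.0148, -0.1859, -0.5750, -1.3336]
|roots of det(T-λI)|: 1.5600, 1.2261, 0.0722, 0.0141, 0.0000.
ρ(T) = max|λ| = 1.5600; 1.5600 > 1: divergent.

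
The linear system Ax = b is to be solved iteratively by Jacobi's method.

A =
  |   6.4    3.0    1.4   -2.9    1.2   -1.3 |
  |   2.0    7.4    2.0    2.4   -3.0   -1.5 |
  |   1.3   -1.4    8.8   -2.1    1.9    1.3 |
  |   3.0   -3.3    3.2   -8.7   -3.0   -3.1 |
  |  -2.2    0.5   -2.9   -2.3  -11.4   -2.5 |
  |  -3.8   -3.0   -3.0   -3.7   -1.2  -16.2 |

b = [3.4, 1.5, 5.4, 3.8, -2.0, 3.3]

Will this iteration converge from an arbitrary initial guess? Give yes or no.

Diagonal D = diag(6.4, 7.4, 8.8, -8.7, -11.4, -16.2); L, U strict lower/upper.
Jacobi T = -D⁻¹(L+U): T[1,4] = -(-3)/(7.4) = +0.4054; T[1,1] = 0.
  T[0,:] = [+0.0000 -0.4688 -0.2188 +0.4531 -0.1875 +0.2031]
  T[1,:] = [-0.2703 +0.0000 -0.2703 -0.3243 +0.4054 +0.2027]
  T[2,:] = [-0.1477 +0.1591 +0.0000 +0.2386 -0.2159 -0.1477]
  T[3,:] = [+0.3448 -0.3793 +0.3678 +0.0000 -0.3448 -0.3563]
  T[4,:] = [-0.1930 +0.0439 -0.2544 -0.2018 +0.0000 -0.2193]
  T[5,:] = [-0.2346 -0.1852 -0.1852 -0.2284 -0.0741 +0.0000]
|roots of det(T-λI)|: 0.9337, 0.5128, 0.4152, 0.4152, 0.1789, 0.1789.
ρ = 0.9337; 0.9337 < 1, so it converges for any x₀.

yes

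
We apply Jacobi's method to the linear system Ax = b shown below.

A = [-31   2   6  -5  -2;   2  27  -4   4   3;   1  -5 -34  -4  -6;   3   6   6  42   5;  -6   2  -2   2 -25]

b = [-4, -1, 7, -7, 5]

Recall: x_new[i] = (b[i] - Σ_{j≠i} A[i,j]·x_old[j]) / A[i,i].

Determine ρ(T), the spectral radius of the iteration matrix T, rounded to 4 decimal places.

0.2831

Let D = diag(-31, 27, -34, 42, -25); L, U the strict triangles.
T_J = -D⁻¹(L+U): T[4,1] = -(2)/(-25) = +0.0800; T[4,4] = 0.
  T[0,:] = [+0.0000 +0.0645 +0.1935 -0.1613 -0.0645]
  T[1,:] = [-0.0741 +0.0000 +0.1481 -0.1481 -0.1111]
  T[2,:] = [+0.0294 -0.1471 +0.0000 -0.1176 -0.1765]
  T[3,:] = [-0.0714 -0.1429 -0.1429 +0.0000 -0.1190]
  T[4,:] = [-0.2400 +0.0800 -0.0800 +0.0800 +0.0000]
|roots of det(T-λI)|: 0.2831, 0.1544, 0.1544, 0.0506, 0.0225.
spectral radius ρ = 0.2831; 0.2831 < 1: convergent.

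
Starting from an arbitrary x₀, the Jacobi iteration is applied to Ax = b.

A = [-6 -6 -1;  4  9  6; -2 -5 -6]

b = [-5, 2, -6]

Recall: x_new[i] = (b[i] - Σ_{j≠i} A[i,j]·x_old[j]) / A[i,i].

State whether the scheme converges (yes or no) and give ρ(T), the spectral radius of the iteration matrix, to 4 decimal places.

no, ρ = 1.1420

Let D = diag(-6, 9, -6); L, U the strict triangles.
Jacobi T = -D⁻¹(L+U): T[0,1] = -(-6)/(-6) = -1.0000; T[0,0] = 0.
  T[0,:] = [+0.0000 -1.0000 -0.1667]
  T[1,:] = [-0.4444 +0.0000 -0.6667]
  T[2,:] = [-0.3333 -0.8333 +0.0000]
moduli |λ_i(T)| = 1.1420, 0.8492, 0.2928.
ρ = 1.1420; 1.1420 > 1 ⇒ diverges.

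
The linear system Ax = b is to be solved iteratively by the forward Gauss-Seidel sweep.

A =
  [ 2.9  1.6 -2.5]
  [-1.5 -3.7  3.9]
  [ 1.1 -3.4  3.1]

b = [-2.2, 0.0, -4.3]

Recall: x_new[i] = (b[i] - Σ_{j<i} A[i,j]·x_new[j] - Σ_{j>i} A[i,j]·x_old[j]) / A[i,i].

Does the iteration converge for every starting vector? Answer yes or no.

Write A = D+L+U with D = diag(2.9, -3.7, 3.1).
GS T = -(D+L)⁻¹U: row 0 first, T[0,2] = -(-2.5)/(2.9) = +0.8621; later rows by forward substitution.
  T[0,:] = [+0.0000 -0.5517 +0.8621]
  T[1,:] = [+0.0000 +0.2237 +0.7046]
  T[2,:] = [+0.0000 +0.4411 +0.4669]
|roots of det(T-λI)|: 0.9158, 0.2253, 0.0000.
ρ(T) = max|λ| = 0.9158; 0.9158 < 1: convergent.

yes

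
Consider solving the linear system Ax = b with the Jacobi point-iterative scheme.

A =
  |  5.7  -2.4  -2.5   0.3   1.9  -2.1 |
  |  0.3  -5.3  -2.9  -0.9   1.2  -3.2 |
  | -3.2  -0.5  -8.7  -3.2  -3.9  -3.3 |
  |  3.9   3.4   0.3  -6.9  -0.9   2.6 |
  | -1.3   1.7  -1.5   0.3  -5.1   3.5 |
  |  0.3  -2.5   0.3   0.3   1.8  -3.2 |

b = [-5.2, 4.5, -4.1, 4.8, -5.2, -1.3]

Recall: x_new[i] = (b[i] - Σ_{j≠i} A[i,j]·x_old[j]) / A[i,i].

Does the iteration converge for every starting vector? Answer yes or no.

no

Split A = D + L + U, D = diag(5.7, -5.3, -8.7, -6.9, -5.1, -3.2).
Jacobi T = -D⁻¹(L+U): T[0,1] = -(-2.4)/(5.7) = +0.4211; T[0,0] = 0.
  T[0,:] = [+0.0000, +0.4211, +0.4386, -0.0526, -0.3333, +0.3684]
  T[1,:] = [+0.0566, +0.0000, -0.5472, -0.1698, +0.2264, -0.6038]
  T[2,:] = [-0.3678, -0.0575, +0.0000, -0.3678, -0.4483, -0.3793]
  T[3,:] = [+0.5652, +0.4928, +0.0435, +0.0000, -0.1304, +0.3768]
  T[4,:] = [-0.2549, +0.3333, -0.2941, +0.0588, +0.0000, +0.6863]
  T[5,:] = [+0.0938, -0.7812, +0.0938, +0.0938, +0.5625, +0.0000]
eigenvalue magnitudes: 1.1252, 0.6768, 0.6768, 0.3908, 0.3908, 0.3346.
spectral radius ρ = 1.1252; 1.1252 > 1 ⇒ diverges.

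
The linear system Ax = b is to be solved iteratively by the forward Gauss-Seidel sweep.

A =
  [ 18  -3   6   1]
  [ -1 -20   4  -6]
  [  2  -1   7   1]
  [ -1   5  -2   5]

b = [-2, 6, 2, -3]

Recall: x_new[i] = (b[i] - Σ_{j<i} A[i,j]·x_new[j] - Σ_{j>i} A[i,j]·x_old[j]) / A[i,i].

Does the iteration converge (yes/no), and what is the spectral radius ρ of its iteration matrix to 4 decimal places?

yes, ρ = 0.3194

A = D + L + U where D = diag(18, -20, 7, 5).
T_GS = -(D+L)⁻¹U: row 0 first, T[0,3] = -(1)/(18) = -0.0556; later rows by forward substitution.
  T[0,:] = [+0.0000  +0.1667  -0.3333  -0.0556]
  T[1,:] = [+0.0000  -0.0083  +0.2167  -0.2972]
  T[2,:] = [+0.0000  -0.0488  +0.1262  -0.1694]
  T[3,:] = [+0.0000  +0.0221  -0.2329  +0.2183]
|eigenvalues of T|: 0.3194, 0.0636, 0.0469, 0.0000.
ρ(T) = max|λ| = 0.3194; 0.3194 < 1 ⇒ converges.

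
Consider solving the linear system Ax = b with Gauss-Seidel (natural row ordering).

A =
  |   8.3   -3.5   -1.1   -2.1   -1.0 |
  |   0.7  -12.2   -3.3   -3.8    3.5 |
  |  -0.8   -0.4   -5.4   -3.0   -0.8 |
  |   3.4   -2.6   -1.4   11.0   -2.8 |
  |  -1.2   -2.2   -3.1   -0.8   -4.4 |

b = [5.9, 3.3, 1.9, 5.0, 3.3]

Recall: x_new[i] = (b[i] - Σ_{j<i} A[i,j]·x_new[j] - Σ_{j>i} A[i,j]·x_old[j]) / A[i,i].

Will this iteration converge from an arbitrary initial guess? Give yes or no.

Write A = D+L+U with D = diag(8.3, -12.2, -5.4, 11, -4.4).
Gauss-Seidel: T = -(D+L)⁻¹U, row 0 first, T[0,3] = -(-2.1)/(8.3) = +0.2530; later rows by forward substitution.
  T[0,:] = [+0.0000 +0.4217 +0.1325 +0.2530 +0.1205]
  T[1,:] = [+0.0000 +0.0242 -0.2629 -0.2970 +0.2938]
  T[2,:] = [+0.0000 -0.0643 -0.0002 -0.5710 -0.1878]
  T[3,:] = [+0.0000 -0.1328 -0.1031 -0.2211 +0.2629]
  T[4,:] = [+0.0000 -0.0577 +0.1142 +0.5220 -0.0953]
moduli |λ_i(T)| = 0.6773, 0.3037, 0.3037, 0.0704, 0.0000.
ρ = 0.6773; 0.6773 < 1: convergent.

yes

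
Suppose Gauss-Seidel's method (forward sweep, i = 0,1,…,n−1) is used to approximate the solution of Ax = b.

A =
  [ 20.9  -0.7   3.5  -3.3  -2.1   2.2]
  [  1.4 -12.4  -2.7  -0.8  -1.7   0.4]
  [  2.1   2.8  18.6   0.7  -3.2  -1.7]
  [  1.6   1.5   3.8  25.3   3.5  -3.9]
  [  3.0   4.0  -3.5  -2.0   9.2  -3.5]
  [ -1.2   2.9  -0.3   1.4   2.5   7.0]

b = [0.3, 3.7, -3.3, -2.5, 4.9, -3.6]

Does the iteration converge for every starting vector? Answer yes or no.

Diagonal D = diag(20.9, -12.4, 18.6, 25.3, 9.2, 7); L, U strict lower/upper.
GS T = -(D+L)⁻¹U: row 0 first, T[0,2] = -(3.5)/(20.9) = -0.1675; later rows by forward substitution.
  T[0,:] = [+0.0000  +0.0335  -0.1675  +0.1579  +0.1005  -0.1053]
  T[1,:] = [+0.0000  +0.0038  -0.2366  -0.0467  -0.1258  +0.0204]
  T[2,:] = [+0.0000  -0.0044  +0.0545  -0.0484  +0.1796  +0.1002]
  T[3,:] = [+0.0000  -0.0017  +0.0164  +0.0001  -0.1642  +0.1445]
  T[4,:] = [+0.0000  -0.0146  +0.1818  -0.0496  +0.0545  +0.4755]
  T[5,:] = [+0.0000  +0.0095  +0.0034  +0.0620  +0.0904  -0.2209]
|roots of det(T-λI)|: 0.3930, 0.3017, 0.0307, 0.0307, 0.0222, 0.0000.
spectral radius ρ = 0.3930; 0.3930 < 1, so it converges for any x₀.

yes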